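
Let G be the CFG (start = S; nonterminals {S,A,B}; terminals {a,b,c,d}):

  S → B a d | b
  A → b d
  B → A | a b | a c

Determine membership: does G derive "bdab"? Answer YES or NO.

Convert to CNF:
  S -> B X4 | b
  A -> T0 T1
  B -> T0 T1 | T2 T0 | T2 T3
  T0 -> b
  T1 -> d
  T2 -> a
  T3 -> c
  X4 -> T2 T1

CYK table (by increasing span):
  T[0,0] 'b' = {S,T0}  orig:{S}
  T[1,1] 'd' = {T1}  orig:{}
  T[2,2] 'a' = {T2}  orig:{}
  T[3,3] 'b' = {S,T0}  orig:{S}
  T[0,1] 'bd' = {A,B}
  T[1,2] 'da' = ∅
  T[2,3] 'ab' = {B}
  T[0,2] 'bda' = ∅
  T[1,3] 'dab' = ∅
  T[0,3] 'bdab' = ∅

S ∉ T[0,3] ⇒ NO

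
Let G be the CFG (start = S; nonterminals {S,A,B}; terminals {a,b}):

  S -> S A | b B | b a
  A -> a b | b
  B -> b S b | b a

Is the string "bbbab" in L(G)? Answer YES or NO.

CNF form of G:
  S -> S A | T1 B | T1 T0
  A -> T0 T1 | b
  B -> T1 T0 | T1 X2
  T0 -> a
  T1 -> b
  X2 -> S T1

Fill CYK table bottom-up:
  [0..0]={A,T1}  "b"  orig:{A}
  [1..1]={A,T1}  "b"  orig:{A}
  [2..2]={A,T1}  "b"  orig:{A}
  [3..3]={T0}  "a"  orig:{}
  [4..4]={A,T1}  "b"  orig:{A}
  [0..1]=∅  "bb"
  [1..2]=∅  "bb"
  [2..3]={B,S}  "ba"
  [3..4]={A}  "ab"
  [0..2]=∅  "bbb"
  [1..3]={S}  "bba"
  [2..4]={S,X2}  "bab"  orig:{S}
  [0..3]=∅  "bbba"
  [1..4]={B,S,X2}  "bbab"  orig:{B,S}
  [0..4]={B,S}  "bbbab"

S ∈ T[0,4] ⇒ YES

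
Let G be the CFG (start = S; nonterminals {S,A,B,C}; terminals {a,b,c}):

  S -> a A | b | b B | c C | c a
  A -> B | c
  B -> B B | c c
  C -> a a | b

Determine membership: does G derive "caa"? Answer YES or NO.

Convert to CNF:
  S -> T0 C | T0 T1 | T1 A | T2 B | b
  A -> B B | T0 T0 | c
  B -> B B | T0 T0
  C -> T1 T1 | b
  T0 -> c
  T1 -> a
  T2 -> b

Fill CYK table bottom-up:
  [0..0]={A,T0}  "c"  orig:{A}
  [1..1]={T1}  "a"  orig:{}
  [2..2]={T1}  "a"  orig:{}
  [0..1]={S}  "ca"
  [1..2]={C}  "aa"
  [0..2]={S}  "caa"

S ∈ T[0,2] ⇒ YES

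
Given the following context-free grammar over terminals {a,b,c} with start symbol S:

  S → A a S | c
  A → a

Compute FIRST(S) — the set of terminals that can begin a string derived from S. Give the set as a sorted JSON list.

FIRST sets, iterate to fixpoint:
round 1:
  A via A→a: +{a}
  S via S→A a S: +{a}
  S via S→c: +{c}
  FIRST[S]={a,c}  FIRST[A]={a}
round 2: done
  FIRST[S]={a,c}  FIRST[A]={a}

FIRST(S) = ["a", "c"]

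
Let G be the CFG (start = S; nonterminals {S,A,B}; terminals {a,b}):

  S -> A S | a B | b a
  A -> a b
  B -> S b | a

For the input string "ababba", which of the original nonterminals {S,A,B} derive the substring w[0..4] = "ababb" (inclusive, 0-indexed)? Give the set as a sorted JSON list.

Convert to CNF:
  S -> A S | T0 B | T1 T0
  A -> T0 T1
  B -> S T1 | a
  T0 -> a
  T1 -> b

CYK fill — only the sub-triangle for w[0..4]:
  [0..0]={B,T0}  "a"  orig:{B}
  [1..1]={T1}  "b"  orig:{}
  [2..2]={B,T0}  "a"  orig:{B}
  [3..3]={T1}  "b"  orig:{}
  [4..4]={T1}  "b"  orig:{}
  [0..1]={A}  "ab"
  [1..2]={S}  "ba"
  [2..3]={A}  "ab"
  [3..4]=∅  "bb"
  [0..2]=∅  "aba"
  [1..3]={B}  "bab"
  [2..4]=∅  "abb"
  [0..3]={S}  "abab"
  [1..4]=∅  "babb"
  [0..4]={B}  "ababb"

Original NTs in T[0,4] deriving "ababb": ["B"]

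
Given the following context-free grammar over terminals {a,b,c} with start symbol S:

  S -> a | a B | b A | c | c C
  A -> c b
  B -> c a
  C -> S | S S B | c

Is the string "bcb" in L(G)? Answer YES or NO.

CNF form of G:
  S -> T0 C | T1 A | T2 B | a | c
  A -> T0 T1
  B -> T0 T2
  C -> S X3 | T0 C | T1 A | T2 B | a | c
  T0 -> c
  T1 -> b
  T2 -> a
  X3 -> S B

CYK fill:
  [0..0]={T1}  "b"  orig:{}
  [1..1]={C,S,T0}  "c"  orig:{C,S}
  [2..2]={T1}  "b"  orig:{}
  [0..1]=∅  "bc"
  [1..2]={A}  "cb"
  [0..2]={C,S}  "bcb"

S ∈ T[0,2] ⇒ YES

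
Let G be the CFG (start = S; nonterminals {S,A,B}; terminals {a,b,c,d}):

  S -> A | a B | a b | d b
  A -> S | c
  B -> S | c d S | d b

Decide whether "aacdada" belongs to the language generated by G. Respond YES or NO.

Convert to CNF:
  S -> T0 B | T0 T1 | T2 T1 | c
  A -> T0 B | T0 T1 | T2 T1 | c
  B -> T0 B | T0 T1 | T2 T1 | T3 X4 | c
  T0 -> a
  T1 -> b
  T2 -> d
  T3 -> c
  X4 -> T2 S

CYK table (by increasing span):
  T[0,0] 'a' = {T0}  orig:{}
  T[1,1] 'a' = {T0}  orig:{}
  T[2,2] 'c' = {A,B,S,T3}  orig:{A,B,S}
  T[3,3] 'd' = {T2}  orig:{}
  T[4,4] 'a' = {T0}  orig:{}
  T[5,5] 'd' = {T2}  orig:{}
  T[6,6] 'a' = {T0}  orig:{}
  T[0,1] 'aa' = ∅
  T[1,2] 'ac' = {A,B,S}
  T[2,3] 'cd' = ∅
  T[3,4] 'da' = ∅
  T[4,5] 'ad' = ∅
  T[5,6] 'da' = ∅
  T[0,2] 'aac' = {A,B,S}
  T[1,3] 'acd' = ∅
  T[2,4] 'cda' = ∅
  T[3,5] 'dad' = ∅
  T[4,6] 'ada' = ∅
  T[0,3] 'aacd' = ∅
  T[1,4] 'acda' = ∅
  T[2,5] 'cdad' = ∅
  T[3,6] 'dada' = ∅
  T[0,4] 'aacda' = ∅
  T[1,5] 'acdad' = ∅
  T[2,6] 'cdada' = ∅
  T[0,5] 'aacdad' = ∅
  T[1,6] 'acdada' = ∅
  T[0,6] 'aacdada' = ∅

S ∉ T[0,6] ⇒ NO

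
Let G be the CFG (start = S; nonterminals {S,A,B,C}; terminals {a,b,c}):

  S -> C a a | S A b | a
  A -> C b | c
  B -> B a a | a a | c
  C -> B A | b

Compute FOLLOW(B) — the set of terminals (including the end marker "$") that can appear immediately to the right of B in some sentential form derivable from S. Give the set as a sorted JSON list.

Compute FIRST by fixpoint:
iter 1:
  A via A→c: +{c}
  B via B→a a: +{a}
  B via B→c: +{c}
  C via C→B A: +{a,c}
  C via C→b: +{b}
  S via S→C a a: +{a,b,c}
  FIRST[S]={a,b,c}  FIRST[A]={c}  FIRST[B]={a,c}  FIRST[C]={a,b,c}
iter 2:
  A via A→C b: +{a,b}
  FIRST[S]={a,b,c}  FIRST[A]={a,b,c}  FIRST[B]={a,c}  FIRST[C]={a,b,c}
iter 3: (no change)
  FIRST[S]={a,b,c}  FIRST[A]={a,b,c}  FIRST[B]={a,c}  FIRST[C]={a,b,c}

Compute FOLLOW by fixpoint:
FOLLOW(S) := {$}
round 1:
  A→C b: FOLLOW(C) ⊇ FIRST(b) = {b}; new: +{b}
  B→B a a: FOLLOW(B) ⊇ FIRST(a) = {a}; new: +{a}
  C→B A: FOLLOW(B) ⊇ FIRST(A) = {a,b,c}; new: +{b,c}
  C→B A: FOLLOW(A) ⊇ FOLLOW(C) ⊇ {b}; new: +{b}
  S→C a a: FOLLOW(C) ⊇ FIRST(a) = {a}; new: +{a}
  S→S A b: FOLLOW(S) ⊇ FIRST(A) = {a,b,c}; new: +{a,b,c}
  S: {$,a,b,c}  A: {b}  B: {a,b,c}  C: {a,b}
round 2:
  C→B A: FOLLOW(A) ⊇ FOLLOW(C) ⊇ {a,b}; new: +{a}
  S: {$,a,b,c}  A: {a,b}  B: {a,b,c}  C: {a,b}
round 3: done
  S: {$,a,b,c}  A: {a,b}  B: {a,b,c}  C: {a,b}

FOLLOW(B) = ["a", "b", "c"]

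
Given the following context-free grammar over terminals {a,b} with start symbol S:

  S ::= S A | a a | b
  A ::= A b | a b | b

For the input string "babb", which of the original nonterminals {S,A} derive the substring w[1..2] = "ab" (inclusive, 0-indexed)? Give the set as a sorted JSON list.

CNF form of G:
  S -> S A | T1 T1 | b
  A -> A T0 | T1 T0 | b
  T0 -> b
  T1 -> a

CYK fill (cells [i..j] with 1 ≤ i ≤ j ≤ 2 only):
  T[1,1] 'a' = {T1}  orig:{}
  T[2,2] 'b' = {A,S,T0}  orig:{A,S}
  T[1,2] 'ab' = {A}

Original NTs in T[1,2] deriving "ab": ["A"]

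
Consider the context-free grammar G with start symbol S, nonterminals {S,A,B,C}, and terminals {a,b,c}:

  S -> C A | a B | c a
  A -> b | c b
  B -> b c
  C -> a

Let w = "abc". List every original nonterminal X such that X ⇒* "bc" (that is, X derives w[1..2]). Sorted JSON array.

CNF form of G:
  S -> C A | T0 T2 | T2 B
  A -> T0 T1 | b
  B -> T1 T0
  C -> a
  T0 -> c
  T1 -> b
  T2 -> a

CYK table (by increasing span) (cells [i..j] with 1 ≤ i ≤ j ≤ 2 only):
  T[1,1] 'b' = {A,T1}  orig:{A}
  T[2,2] 'c' = {T0}  orig:{}
  T[1,2] 'bc' = {B}

Original NTs in T[1,2] deriving "bc": ["B"]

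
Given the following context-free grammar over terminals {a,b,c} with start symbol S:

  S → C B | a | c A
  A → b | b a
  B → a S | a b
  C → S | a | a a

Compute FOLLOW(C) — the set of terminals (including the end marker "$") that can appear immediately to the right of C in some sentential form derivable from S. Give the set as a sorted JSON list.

Compute FIRST by fixpoint:
iter 1:
  A via A→b: +{b}
  B via B→a S: +{a}
  C via C→a: +{a}
  S via S→C B: +{a}
  S via S→c A: +{c}
  S: {a,c}  A: {b}  B: {a}  C: {a}
iter 2:
  C via C→S: +{c}
  S: {a,c}  A: {b}  B: {a}  C: {a,c}
iter 3: (no change)
  S: {a,c}  A: {b}  B: {a}  C: {a,c}

FOLLOW iteration:
initialize: $ ∈ FOLLOW(S)
iter 1:
  S→C B: FOLLOW(C) ⊇ FIRST(B) = {a}; new: +{a}
  S→C B: FOLLOW(B) ⊇ FOLLOW(S) ⊇ {$}; new: +{$}
  S→c A: FOLLOW(A) ⊇ FOLLOW(S) ⊇ {$}; new: +{$}
  S: {$}  A: {$}  B: {$}  C: {a}
iter 2:
  C→S: FOLLOW(S) ⊇ FOLLOW(C) ⊇ {a}; new: +{a}
  S→C B: FOLLOW(B) ⊇ FOLLOW(S) ⊇ {$,a}; new: +{a}
  S→c A: FOLLOW(A) ⊇ FOLLOW(S) ⊇ {$,a}; new: +{a}
  S: {$,a}  A: {$,a}  B: {$,a}  C: {a}
iter 3: done
  S: {$,a}  A: {$,a}  B: {$,a}  C: {a}

FOLLOW(C) = ["a"]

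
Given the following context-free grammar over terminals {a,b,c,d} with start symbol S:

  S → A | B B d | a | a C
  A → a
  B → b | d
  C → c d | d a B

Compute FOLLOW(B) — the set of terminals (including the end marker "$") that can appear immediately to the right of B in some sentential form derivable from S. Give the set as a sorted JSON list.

FIRST sets, iterate to fixpoint:
iter 1:
  A via A→a: +{a}
  B via B→b: +{b}
  B via B→d: +{d}
  C via C→c d: +{c}
  C via C→d a B: +{d}
  S via S→A: +{a}
  S via S→B B d: +{b,d}
  S: {a,b,d}  A: {a}  B: {b,d}  C: {c,d}
iter 2: done
  S: {a,b,d}  A: {a}  B: {b,d}  C: {c,d}

Compute FOLLOW by fixpoint:
seed FOLLOW(S) with $
round 1:
  S→A: FOLLOW(A) ⊇ FOLLOW(S) ⊇ {$}; new: +{$}
  S→B B d: FOLLOW(B) ⊇ FIRST(B) = {b,d}; new: +{b,d}
  S→a C: FOLLOW(C) ⊇ FOLLOW(S) ⊇ {$}; new: +{$}
  FOLLOW[S]={$}  FOLLOW[A]={$}  FOLLOW[B]={b,d}  FOLLOW[C]={$}
round 2:
  C→d a B: FOLLOW(B) ⊇ FOLLOW(C) ⊇ {$}; new: +{$}
  FOLLOW[S]={$}  FOLLOW[A]={$}  FOLLOW[B]={$,b,d}  FOLLOW[C]={$}
round 3: (no change)
  FOLLOW[S]={$}  FOLLOW[A]={$}  FOLLOW[B]={$,b,d}  FOLLOW[C]={$}

FOLLOW(B) = ["$", "b", "d"]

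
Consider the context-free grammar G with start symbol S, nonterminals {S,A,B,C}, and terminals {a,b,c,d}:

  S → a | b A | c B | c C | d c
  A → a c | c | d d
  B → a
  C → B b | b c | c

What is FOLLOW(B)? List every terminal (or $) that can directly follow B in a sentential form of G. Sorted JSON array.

FIRST iteration:
[1]
  A via A→a c: +{a}
  A via A→c: +{c}
  A via A→d d: +{d}
  B via B→a: +{a}
  C via C→B b: +{a}
  C via C→b c: +{b}
  C via C→c: +{c}
  S via S→a: +{a}
  S via S→b A: +{b}
  S via S→c B: +{c}
  S via S→d c: +{d}
  FIRST(S)={a,b,c,d}  FIRST(A)={a,c,d}  FIRST(B)={a}  FIRST(C)={a,b,c}
[2] (no change)
  FIRST(S)={a,b,c,d}  FIRST(A)={a,c,d}  FIRST(B)={a}  FIRST(C)={a,b,c}

FOLLOW sets:
FOLLOW(S) := {$}
[1]
  C→B b: FOLLOW(B) ⊇ FIRST(b) = {b}; new: +{b}
  S→b A: FOLLOW(A) ⊇ FOLLOW(S) ⊇ {$}; new: +{$}
  S→c B: FOLLOW(B) ⊇ FOLLOW(S) ⊇ {$}; new: +{$}
  S→c C: FOLLOW(C) ⊇ FOLLOW(S) ⊇ {$}; new: +{$}
  FOLLOW[S]={$}  FOLLOW[A]={$}  FOLLOW[B]={$,b}  FOLLOW[C]={$}
[2] (no change)
  FOLLOW[S]={$}  FOLLOW[A]={$}  FOLLOW[B]={$,b}  FOLLOW[C]={$}

FOLLOW(B) = ["$", "b"]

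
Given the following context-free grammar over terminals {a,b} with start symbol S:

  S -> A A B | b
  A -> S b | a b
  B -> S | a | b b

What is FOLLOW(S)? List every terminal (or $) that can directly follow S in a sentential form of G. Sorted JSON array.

FIRST iteration:
[1]
  A via A→a b: +{a}
  B via B→a: +{a}
  B via B→b b: +{b}
  S via S→A A B: +{a}
  S via S→b: +{b}
  FIRST[S]={a,b}  FIRST[A]={a}  FIRST[B]={a,b}
[2]
  A via A→S b: +{b}
  FIRST[S]={a,b}  FIRST[A]={a,b}  FIRST[B]={a,b}
[3] done
  FIRST[S]={a,b}  FIRST[A]={a,b}  FIRST[B]={a,b}

FOLLOW sets:
initialize: $ ∈ FOLLOW(S)
round 1:
  A→S b: FOLLOW(S) ⊇ FIRST(b) = {b}; new: +{b}
  S→A A B: FOLLOW(A) ⊇ FIRST(A) = {a,b}; new: +{a,b}
  S→A A B: FOLLOW(B) ⊇ FOLLOW(S) ⊇ {$,b}; new: +{$,b}
  FOLLOW[S]={$,b}  FOLLOW[A]={a,b}  FOLLOW[B]={$,b}
round 2: done
  FOLLOW[S]={$,b}  FOLLOW[A]={a,b}  FOLLOW[B]={$,b}

FOLLOW(S) = ["$", "b"]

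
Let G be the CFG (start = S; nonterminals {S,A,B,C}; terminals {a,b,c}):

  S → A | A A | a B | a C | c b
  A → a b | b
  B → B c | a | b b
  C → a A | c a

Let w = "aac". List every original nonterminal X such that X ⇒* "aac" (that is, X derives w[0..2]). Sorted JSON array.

Convert to CNF:
  S -> A A | T0 B | T0 C | T0 T1 | T2 T1 | b
  A -> T0 T1 | b
  B -> B T2 | T1 T1 | a
  C -> T0 A | T2 T0
  T0 -> a
  T1 -> b
  T2 -> c

CYK fill (cells [i..j] with 0 ≤ i ≤ j ≤ 2 only):
  [0..0]={B,T0}  "a"  orig:{B}
  [1..1]={B,T0}  "a"  orig:{B}
  [2..2]={T2}  "c"  orig:{}
  [0..1]={S}  "aa"
  [1..2]={B}  "ac"
  [0..2]={S}  "aac"

Original NTs in T[0,2] deriving "aac": ["S"]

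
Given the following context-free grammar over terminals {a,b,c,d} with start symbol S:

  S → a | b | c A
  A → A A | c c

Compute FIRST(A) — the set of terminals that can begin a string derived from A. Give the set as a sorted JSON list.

Compute FIRST by fixpoint:
iter 1:
  A via A→c c: +{c}
  S via S→a: +{a}
  S via S→b: +{b}
  S via S→c A: +{c}
  S: {a,b,c}  A: {c}
iter 2: done
  S: {a,b,c}  A: {c}

FIRST(A) = ["c"]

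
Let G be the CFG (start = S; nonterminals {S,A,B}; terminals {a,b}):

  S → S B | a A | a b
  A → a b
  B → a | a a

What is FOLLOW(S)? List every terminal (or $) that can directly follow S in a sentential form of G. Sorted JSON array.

Compute FIRST by fixpoint:
[1]
  A via A→a b: +{a}
  B via B→a: +{a}
  S via S→a A: +{a}
  FIRST(S)={a}  FIRST(A)={a}  FIRST(B)={a}
[2] (stable)
  FIRST(S)={a}  FIRST(A)={a}  FIRST(B)={a}

FOLLOW iteration:
FOLLOW(S) := {$}
iter 1:
  S→S B: FOLLOW(S) ⊇ FIRST(B) = {a}; new: +{a}
  S→S B: FOLLOW(B) ⊇ FOLLOW(S) ⊇ {$,a}; new: +{$,a}
  S→a A: FOLLOW(A) ⊇ FOLLOW(S) ⊇ {$,a}; new: +{$,a}
  FOLLOW[S]={$,a}  FOLLOW[A]={$,a}  FOLLOW[B]={$,a}
iter 2: — fixpoint
  FOLLOW[S]={$,a}  FOLLOW[A]={$,a}  FOLLOW[B]={$,a}

FOLLOW(S) = ["$", "a"]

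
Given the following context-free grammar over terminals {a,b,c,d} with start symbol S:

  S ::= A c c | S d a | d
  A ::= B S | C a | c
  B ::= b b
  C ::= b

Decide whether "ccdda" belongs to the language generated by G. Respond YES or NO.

Convert to CNF:
  S -> A X4 | S X5 | d
  A -> B S | C T0 | c
  B -> T1 T1
  C -> b
  T0 -> a
  T1 -> b
  T2 -> c
  T3 -> d
  X4 -> T2 T2
  X5 -> T3 T0

CYK table (by increasing span):
  cell(0,0) c: {A,T2}  orig:{A}
  cell(1,1) c: {A,T2}  orig:{A}
  cell(2,2) d: {S,T3}  orig:{S}
  cell(3,3) d: {S,T3}  orig:{S}
  cell(4,4) a: {T0}  orig:{}
  cell(0,1) cc: {X4}  orig:{}
  cell(1,2) cd: ∅
  cell(2,3) dd: ∅
  cell(3,4) da: {X5}  orig:{}
  cell(0,2) ccd: ∅
  cell(1,3) cdd: ∅
  cell(2,4) dda: {S}
  cell(0,3) ccdd: ∅
  cell(1,4) cdda: ∅
  cell(0,4) ccdda: ∅

S ∉ T[0,4] ⇒ NO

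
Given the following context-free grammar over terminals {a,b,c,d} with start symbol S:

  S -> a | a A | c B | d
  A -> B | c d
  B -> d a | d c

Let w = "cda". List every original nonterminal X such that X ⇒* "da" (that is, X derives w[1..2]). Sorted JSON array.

CNF form of G:
  S -> T0 B | T2 A | a | d
  A -> T0 T1 | T1 T0 | T1 T2
  B -> T1 T0 | T1 T2
  T0 -> c
  T1 -> d
  T2 -> a

CYK table (by increasing span) — only the sub-triangle for w[1..2]:
  T[1,1] 'd' = {S,T1}  orig:{S}
  T[2,2] 'a' = {S,T2}  orig:{S}
  T[1,2] 'da' = {A,B}

Original NTs in T[1,2] deriving "da": ["A", "B"]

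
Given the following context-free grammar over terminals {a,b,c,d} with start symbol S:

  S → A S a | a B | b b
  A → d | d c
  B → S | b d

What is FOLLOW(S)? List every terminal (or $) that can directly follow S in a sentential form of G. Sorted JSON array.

FIRST sets, iterate to fixpoint:
[1]
  A via A→d: +{d}
  B via B→b d: +{b}
  S via S→A S a: +{d}
  S via S→a B: +{a}
  S via S→b b: +{b}
  FIRST[S]={a,b,d}  FIRST[A]={d}  FIRST[B]={b}
[2]
  B via B→S: +{a,d}
  FIRST[S]={a,b,d}  FIRST[A]={d}  FIRST[B]={a,b,d}
[3] — fixpoint
  FIRST[S]={a,b,d}  FIRST[A]={d}  FIRST[B]={a,b,d}

Compute FOLLOW by fixpoint:
initialize: $ ∈ FOLLOW(S)
pass 1:
  S→A S a: FOLLOW(A) ⊇ FIRST(S) = {a,b,d}; new: +{a,b,d}
  S→A S a: FOLLOW(S) ⊇ FIRST(a) = {a}; new: +{a}
  S→a B: FOLLOW(B) ⊇ FOLLOW(S) ⊇ {$,a}; new: +{$,a}
  FOLLOW(S)={$,a}  FOLLOW(A)={a,b,d}  FOLLOW(B)={$,a}
pass 2: — fixpoint
  FOLLOW(S)={$,a}  FOLLOW(A)={a,b,d}  FOLLOW(B)={$,a}

FOLLOW(S) = ["$", "a"]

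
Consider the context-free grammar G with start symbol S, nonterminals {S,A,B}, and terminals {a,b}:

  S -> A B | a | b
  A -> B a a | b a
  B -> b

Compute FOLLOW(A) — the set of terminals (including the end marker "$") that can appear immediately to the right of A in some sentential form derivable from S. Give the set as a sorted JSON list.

FIRST sets, iterate to fixpoint:
pass 1:
  A via A→b a: +{b}
  B via B→b: +{b}
  S via S→A B: +{b}
  S via S→a: +{a}
  FIRST(S)={a,b}  FIRST(A)={b}  FIRST(B)={b}
pass 2: — fixpoint
  FIRST(S)={a,b}  FIRST(A)={b}  FIRST(B)={b}

FOLLOW iteration:
seed FOLLOW(S) with $
pass 1:
  A→B a a: FOLLOW(B) ⊇ FIRST(a) = {a}; new: +{a}
  S→A B: FOLLOW(A) ⊇ FIRST(B) = {b}; new: +{b}
  S→A B: FOLLOW(B) ⊇ FOLLOW(S) ⊇ {$}; new: +{$}
  FOLLOW[S]={$}  FOLLOW[A]={b}  FOLLOW[B]={$,a}
pass 2: — fixpoint
  FOLLOW[S]={$}  FOLLOW[A]={b}  FOLLOW[B]={$,a}

FOLLOW(A) = ["b"]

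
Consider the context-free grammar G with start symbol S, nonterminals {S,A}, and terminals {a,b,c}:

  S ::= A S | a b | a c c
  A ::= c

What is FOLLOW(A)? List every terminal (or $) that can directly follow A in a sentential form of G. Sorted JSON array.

FIRST iteration:
round 1:
  A via A→c: +{c}
  S via S→A S: +{c}
  S via S→a b: +{a}
  FIRST[S]={a,c}  FIRST[A]={c}
round 2: (stable)
  FIRST[S]={a,c}  FIRST[A]={c}

FOLLOW iteration:
seed FOLLOW(S) with $
iter 1:
  S→A S: FOLLOW(A) ⊇ FIRST(S) = {a,c}; new: +{a,c}
  FOLLOW(S)={$}  FOLLOW(A)={a,c}
iter 2: (stable)
  FOLLOW(S)={$}  FOLLOW(A)={a,c}

FOLLOW(A) = ["a", "c"]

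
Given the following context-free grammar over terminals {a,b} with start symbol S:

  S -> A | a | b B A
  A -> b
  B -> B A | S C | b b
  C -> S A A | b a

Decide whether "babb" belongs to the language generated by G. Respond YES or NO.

Convert to CNF:
  S -> T0 X3 | a | b
  A -> b
  B -> B A | S C | T0 T0
  C -> S X2 | T0 T1
  T0 -> b
  T1 -> a
  X2 -> A A
  X3 -> B A

CYK table (by increasing span):
  [0..0]={A,S,T0}  "b"  orig:{A,S}
  [1..1]={S,T1}  "a"  orig:{S}
  [2..2]={A,S,T0}  "b"  orig:{A,S}
  [3..3]={A,S,T0}  "b"  orig:{A,S}
  [0..1]={C}  "ba"
  [1..2]=∅  "ab"
  [2..3]={B,X2}  "bb"  orig:{B}
  [0..2]=∅  "bab"
  [1..3]={C}  "abb"
  [0..3]={B}  "babb"

S ∉ T[0,3] ⇒ NO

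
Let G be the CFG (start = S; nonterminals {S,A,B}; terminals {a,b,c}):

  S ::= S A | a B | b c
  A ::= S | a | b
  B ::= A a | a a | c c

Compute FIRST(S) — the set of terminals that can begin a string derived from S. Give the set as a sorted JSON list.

Compute FIRST by fixpoint:
round 1:
  A via A→a: +{a}
  A via A→b: +{b}
  B via B→A a: +{a,b}
  B via B→c c: +{c}
  S via S→a B: +{a}
  S via S→b c: +{b}
  S: {a,b}  A: {a,b}  B: {a,b,c}
round 2: (no change)
  S: {a,b}  A: {a,b}  B: {a,b,c}

FIRST(S) = ["a", "b"]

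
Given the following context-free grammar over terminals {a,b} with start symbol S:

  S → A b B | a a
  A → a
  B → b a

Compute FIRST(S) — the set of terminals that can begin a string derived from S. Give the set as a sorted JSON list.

FIRST sets, iterate to fixpoint:
pass 1:
  A via A→a: +{a}
  B via B→b a: +{b}
  S via S→A b B: +{a}
  S: {a}  A: {a}  B: {b}
pass 2: — fixpoint
  S: {a}  A: {a}  B: {b}

FIRST(S) = ["a"]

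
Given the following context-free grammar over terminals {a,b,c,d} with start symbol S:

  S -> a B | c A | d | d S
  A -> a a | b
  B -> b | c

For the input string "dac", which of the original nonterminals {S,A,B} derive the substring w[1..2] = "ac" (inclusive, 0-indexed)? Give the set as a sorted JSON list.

CNF form of G:
  S -> T0 B | T1 A | T2 S | d
  A -> T0 T0 | b
  B -> b | c
  T0 -> a
  T1 -> c
  T2 -> d

CYK table (by increasing span), restricted to cells inside w[1..2]:
  [1..1]={T0}  "a"  orig:{}
  [2..2]={B,T1}  "c"  orig:{B}
  [1..2]={S}  "ac"

Original NTs in T[1,2] deriving "ac": ["S"]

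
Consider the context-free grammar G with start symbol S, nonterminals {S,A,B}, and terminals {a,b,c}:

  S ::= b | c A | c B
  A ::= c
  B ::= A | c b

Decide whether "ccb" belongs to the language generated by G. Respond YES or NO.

CNF form of G:
  S -> T0 A | T0 B | b
  A -> c
  B -> T0 T1 | c
  T0 -> c
  T1 -> b

CYK table (by increasing span):
  T[0,0] 'c' = {A,B,T0}  orig:{A,B}
  T[1,1] 'c' = {A,B,T0}  orig:{A,B}
  T[2,2] 'b' = {S,T1}  orig:{S}
  T[0,1] 'cc' = {S}
  T[1,2] 'cb' = {B}
  T[0,2] 'ccb' = {S}

S ∈ T[0,2] ⇒ YES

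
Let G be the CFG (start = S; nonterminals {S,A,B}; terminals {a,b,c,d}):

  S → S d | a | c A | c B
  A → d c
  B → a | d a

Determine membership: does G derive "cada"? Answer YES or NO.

Convert to CNF:
  S -> S T0 | T1 A | T1 B | a
  A -> T0 T1
  B -> T0 T2 | a
  T0 -> d
  T1 -> c
  T2 -> a

CYK table (by increasing span):
  cell(0,0) c: {T1}  orig:{}
  cell(1,1) a: {B,S,T2}  orig:{B,S}
  cell(2,2) d: {T0}  orig:{}
  cell(3,3) a: {B,S,T2}  orig:{B,S}
  cell(0,1) ca: {S}
  cell(1,2) ad: {S}
  cell(2,3) da: {B}
  cell(0,2) cad: {S}
  cell(1,3) ada: ∅
  cell(0,3) cada: ∅

S ∉ T[0,3] ⇒ NO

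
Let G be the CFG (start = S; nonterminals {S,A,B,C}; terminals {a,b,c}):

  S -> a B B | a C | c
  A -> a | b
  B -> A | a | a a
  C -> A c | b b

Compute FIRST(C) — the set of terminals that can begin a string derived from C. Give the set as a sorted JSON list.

Compute FIRST by fixpoint:
[1]
  A via A→a: +{a}
  A via A→b: +{b}
  B via B→A: +{a,b}
  C via C→A c: +{a,b}
  S via S→a B B: +{a}
  S via S→c: +{c}
  S: {a,c}  A: {a,b}  B: {a,b}  C: {a,b}
[2] — fixpoint
  S: {a,c}  A: {a,b}  B: {a,b}  C: {a,b}

FIRST(C) = ["a", "b"]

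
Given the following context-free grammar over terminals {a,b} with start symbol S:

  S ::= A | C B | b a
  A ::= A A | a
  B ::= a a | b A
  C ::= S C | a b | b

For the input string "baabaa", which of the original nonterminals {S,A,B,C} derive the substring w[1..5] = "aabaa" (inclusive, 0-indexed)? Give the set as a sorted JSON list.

Convert to CNF:
  S -> A A | C B | T1 T0 | a
  A -> A A | a
  B -> T0 T0 | T1 A
  C -> S C | T0 T1 | b
  T0 -> a
  T1 -> b

Fill CYK table bottom-up (cells [i..j] with 1 ≤ i ≤ j ≤ 5 only):
  [1..1]={A,S,T0}  "a"  orig:{A,S}
  [2..2]={A,S,T0}  "a"  orig:{A,S}
  [3..3]={C,T1}  "b"  orig:{C}
  [4..4]={A,S,T0}  "a"  orig:{A,S}
  [5..5]={A,S,T0}  "a"  orig:{A,S}
  [1..2]={A,B,S}  "aa"
  [2..3]={C}  "ab"
  [3..4]={B,S}  "ba"
  [4..5]={A,B,S}  "aa"
  [1..3]={C}  "aab"
  [2..4]=∅  "aba"
  [3..5]={B,S}  "baa"
  [1..4]=∅  "aaba"
  [2..5]={S}  "abaa"
  [1..5]={S}  "aabaa"

Original NTs in T[1,5] deriving "aabaa": ["S"]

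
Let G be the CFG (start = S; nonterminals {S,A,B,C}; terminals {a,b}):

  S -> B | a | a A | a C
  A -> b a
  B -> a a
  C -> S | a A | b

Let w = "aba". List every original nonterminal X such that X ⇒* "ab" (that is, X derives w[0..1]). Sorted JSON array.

CNF form of G:
  S -> T1 A | T1 C | T1 T1 | a
  A -> T0 T1
  B -> T1 T1
  C -> T1 A | T1 C | T1 T1 | a | b
  T0 -> b
  T1 -> a

CYK fill, restricted to cells inside w[0..1]:
  cell(0,0) a: {C,S,T1}  orig:{C,S}
  cell(1,1) b: {C,T0}  orig:{C}
  cell(0,1) ab: {C,S}

Original NTs in T[0,1] deriving "ab": ["C", "S"]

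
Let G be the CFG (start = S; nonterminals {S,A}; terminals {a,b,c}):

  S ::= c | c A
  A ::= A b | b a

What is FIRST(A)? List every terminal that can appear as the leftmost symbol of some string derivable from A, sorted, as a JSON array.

FIRST iteration:
iter 1:
  A via A→b a: +{b}
  S via S→c: +{c}
  S: {c}  A: {b}
iter 2: (stable)
  S: {c}  A: {b}

FIRST(A) = ["b"]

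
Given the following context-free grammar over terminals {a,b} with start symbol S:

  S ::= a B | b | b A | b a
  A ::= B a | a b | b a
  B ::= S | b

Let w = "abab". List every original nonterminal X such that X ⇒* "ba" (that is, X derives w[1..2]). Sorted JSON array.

Convert to CNF:
  S -> T0 B | T1 A | T1 T0 | b
  A -> B T0 | T0 T1 | T1 T0
  B -> T0 B | T1 A | T1 T0 | b
  T0 -> a
  T1 -> b

Fill CYK table bottom-up (cells [i..j] with 1 ≤ i ≤ j ≤ 2 only):
  cell(1,1) b: {B,S,T1}  orig:{B,S}
  cell(2,2) a: {T0}  orig:{}
  cell(1,2) ba: {A,B,S}

Original NTs in T[1,2] deriving "ba": ["A", "B", "S"]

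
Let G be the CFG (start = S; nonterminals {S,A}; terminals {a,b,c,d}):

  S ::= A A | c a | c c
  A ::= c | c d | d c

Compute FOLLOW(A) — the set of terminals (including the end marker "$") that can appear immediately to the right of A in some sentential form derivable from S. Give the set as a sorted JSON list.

Compute FIRST by fixpoint:
[1]
  A via A→c: +{c}
  A via A→d c: +{d}
  S via S→A A: +{c,d}
  FIRST[S]={c,d}  FIRST[A]={c,d}
[2] (stable)
  FIRST[S]={c,d}  FIRST[A]={c,d}

Compute FOLLOW by fixpoint:
FOLLOW(S) := {$}
[1]
  S→A A: FOLLOW(A) ⊇ FIRST(A) = {c,d}; new: +{c,d}
  S→A A: FOLLOW(A) ⊇ FOLLOW(S) ⊇ {$}; new: +{$}
  S: {$}  A: {$,c,d}
[2] done
  S: {$}  A: {$,c,d}

FOLLOW(A) = ["$", "c", "d"]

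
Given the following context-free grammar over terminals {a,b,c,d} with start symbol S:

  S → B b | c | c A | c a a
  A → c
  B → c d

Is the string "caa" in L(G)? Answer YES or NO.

CNF form of G:
  S -> B T2 | T0 A | T0 X4 | c
  A -> c
  B -> T0 T1
  T0 -> c
  T1 -> d
  T2 -> b
  T3 -> a
  X4 -> T3 T3

CYK table (by increasing span):
  [0..0]={A,S,T0}  "c"  orig:{A,S}
  [1..1]={T3}  "a"  orig:{}
  [2..2]={T3}  "a"  orig:{}
  [0..1]=∅  "ca"
  [1..2]={X4}  "aa"  orig:{}
  [0..2]={S}  "caa"

S ∈ T[0,2] ⇒ YES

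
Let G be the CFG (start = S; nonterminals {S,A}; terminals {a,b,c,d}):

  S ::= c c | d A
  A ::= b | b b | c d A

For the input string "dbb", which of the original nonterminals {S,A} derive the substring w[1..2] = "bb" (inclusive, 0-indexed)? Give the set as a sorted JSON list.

CNF form of G:
  S -> T1 T1 | T2 A
  A -> T0 T0 | T1 X3 | b
  T0 -> b
  T1 -> c
  T2 -> d
  X3 -> T2 A

CYK fill (cells [i..j] with 1 ≤ i ≤ j ≤ 2 only):
  T[1,1] 'b' = {A,T0}  orig:{A}
  T[2,2] 'b' = {A,T0}  orig:{A}
  T[1,2] 'bb' = {A}

Original NTs in T[1,2] deriving "bb": ["A"]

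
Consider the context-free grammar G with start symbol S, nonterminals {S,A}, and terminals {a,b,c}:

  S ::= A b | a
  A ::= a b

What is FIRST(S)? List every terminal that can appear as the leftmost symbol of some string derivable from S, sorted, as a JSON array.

FIRST iteration:
iter 1:
  A via A→a b: +{a}
  S via S→A b: +{a}
  S: {a}  A: {a}
iter 2: (no change)
  S: {a}  A: {a}

FIRST(S) = ["a"]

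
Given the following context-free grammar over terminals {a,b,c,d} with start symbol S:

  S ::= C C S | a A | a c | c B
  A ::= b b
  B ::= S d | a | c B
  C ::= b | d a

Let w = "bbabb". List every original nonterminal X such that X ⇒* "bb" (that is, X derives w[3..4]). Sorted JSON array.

CNF form of G:
  S -> C X4 | T2 B | T3 A | T3 T2
  A -> T0 T0
  B -> S T1 | T2 B | a
  C -> T1 T3 | b
  T0 -> b
  T1 -> d
  T2 -> c
  T3 -> a
  X4 -> C S

Fill CYK table bottom-up (cells [i..j] with 3 ≤ i ≤ j ≤ 4 only):
  [3..3]={C,T0}  "b"  orig:{C}
  [4..4]={C,T0}  "b"  orig:{C}
  [3..4]={A}  "bb"

Original NTs in T[3,4] deriving "bb": ["A"]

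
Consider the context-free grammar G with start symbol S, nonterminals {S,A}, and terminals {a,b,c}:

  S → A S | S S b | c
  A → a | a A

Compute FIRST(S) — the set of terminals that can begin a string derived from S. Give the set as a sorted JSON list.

FIRST sets, iterate to fixpoint:
round 1:
  A via A→a: +{a}
  S via S→A S: +{a}
  S via S→c: +{c}
  S: {a,c}  A: {a}
round 2: done
  S: {a,c}  A: {a}

FIRST(S) = ["a", "c"]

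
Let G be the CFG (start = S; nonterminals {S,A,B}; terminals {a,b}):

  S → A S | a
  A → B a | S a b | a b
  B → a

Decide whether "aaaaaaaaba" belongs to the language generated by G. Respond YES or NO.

CNF form of G:
  S -> A S | a
  A -> B T0 | S X2 | T0 T1
  B -> a
  T0 -> a
  T1 -> b
  X2 -> T0 T1

CYK table (by increasing span):
  cell(0,0) a: {B,S,T0}  orig:{B,S}
  cell(1,1) a: {B,S,T0}  orig:{B,S}
  cell(2,2) a: {B,S,T0}  orig:{B,S}
  cell(3,3) a: {B,S,T0}  orig:{B,S}
  cell(4,4) a: {B,S,T0}  orig:{B,S}
  cell(5,5) a: {B,S,T0}  orig:{B,S}
  cell(6,6) a: {B,S,T0}  orig:{B,S}
  cell(7,7) a: {B,S,T0}  orig:{B,S}
  cell(8,8) b: {T1}  orig:{}
  cell(9,9) a: {B,S,T0}  orig:{B,S}
  cell(0,1) aa: {A}
  cell(1,2) aa: {A}
  cell(2,3) aa: {A}
  cell(3,4) aa: {A}
  cell(4,5) aa: {A}
  cell(5,6) aa: {A}
  cell(6,7) aa: {A}
  cell(7,8) ab: {A,X2}  orig:{A}
  cell(8,9) ba: ∅
  cell(0,2) aaa: {S}
  cell(1,3) aaa: {S}
  cell(2,4) aaa: {S}
  cell(3,5) aaa: {S}
  cell(4,6) aaa: {S}
  cell(5,7) aaa: {S}
  cell(6,8) aab: {A}
  cell(7,9) aba: {S}
  cell(0,3) aaaa: ∅
  cell(1,4) aaaa: ∅
  cell(2,5) aaaa: ∅
  cell(3,6) aaaa: ∅
  cell(4,7) aaaa: ∅
  cell(5,8) aaab: ∅
  cell(6,9) aaba: {S}
  cell(0,4) aaaaa: {S}
  cell(1,5) aaaaa: {S}
  cell(2,6) aaaaa: {S}
  cell(3,7) aaaaa: {S}
  cell(4,8) aaaab: {A}
  cell(5,9) aaaba: {S}
  cell(0,5) aaaaaa: ∅
  cell(1,6) aaaaaa: ∅
  cell(2,7) aaaaaa: ∅
  cell(3,8) aaaaab: ∅
  cell(4,9) aaaaba: {S}
  cell(0,6) aaaaaaa: {S}
  cell(1,7) aaaaaaa: {S}
  cell(2,8) aaaaaab: {A}
  cell(3,9) aaaaaba: {S}
  cell(0,7) aaaaaaaa: ∅
  cell(1,8) aaaaaaab: ∅
  cell(2,9) aaaaaaba: {S}
  cell(0,8) aaaaaaaab: {A}
  cell(1,9) aaaaaaaba: {S}
  cell(0,9) aaaaaaaaba: {S}

S ∈ T[0,9] ⇒ YES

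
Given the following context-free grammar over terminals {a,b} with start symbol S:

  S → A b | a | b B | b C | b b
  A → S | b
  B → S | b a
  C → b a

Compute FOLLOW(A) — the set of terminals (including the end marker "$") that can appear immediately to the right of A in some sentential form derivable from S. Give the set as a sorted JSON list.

FIRST iteration:
[1]
  A via A→b: +{b}
  B via B→b a: +{b}
  C via C→b a: +{b}
  S via S→A b: +{b}
  S via S→a: +{a}
  FIRST(S)={a,b}  FIRST(A)={b}  FIRST(B)={b}  FIRST(C)={b}
[2]
  A via A→S: +{a}
  B via B→S: +{a}
  FIRST(S)={a,b}  FIRST(A)={a,b}  FIRST(B)={a,b}  FIRST(C)={b}
[3] done
  FIRST(S)={a,b}  FIRST(A)={a,b}  FIRST(B)={a,b}  FIRST(C)={b}

FOLLOW iteration:
initialize: $ ∈ FOLLOW(S)
round 1:
  S→A b: FOLLOW(A) ⊇ FIRST(b) = {b}; new: +{b}
  S→b B: FOLLOW(B) ⊇ FOLLOW(S) ⊇ {$}; new: +{$}
  S→b C: FOLLOW(C) ⊇ FOLLOW(S) ⊇ {$}; new: +{$}
  FOLLOW[S]={$}  FOLLOW[A]={b}  FOLLOW[B]={$}  FOLLOW[C]={$}
round 2:
  A→S: FOLLOW(S) ⊇ FOLLOW(A) ⊇ {b}; new: +{b}
  S→b B: FOLLOW(B) ⊇ FOLLOW(S) ⊇ {$,b}; new: +{b}
  S→b C: FOLLOW(C) ⊇ FOLLOW(S) ⊇ {$,b}; new: +{b}
  FOLLOW[S]={$,b}  FOLLOW[A]={b}  FOLLOW[B]={$,b}  FOLLOW[C]={$,b}
round 3: (stable)
  FOLLOW[S]={$,b}  FOLLOW[A]={b}  FOLLOW[B]={$,b}  FOLLOW[C]={$,b}

FOLLOW(A) = ["b"]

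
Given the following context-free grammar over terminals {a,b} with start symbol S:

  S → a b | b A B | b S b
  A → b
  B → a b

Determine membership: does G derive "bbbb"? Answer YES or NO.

CNF form of G:
  S -> T0 T1 | T1 X2 | T1 X3
  A -> b
  B -> T0 T1
  T0 -> a
  T1 -> b
  X2 -> A B
  X3 -> S T1

CYK table (by increasing span):
  cell(0,0) b: {A,T1}  orig:{A}
  cell(1,1) b: {A,T1}  orig:{A}
  cell(2,2) b: {A,T1}  orig:{A}
  cell(3,3) b: {A,T1}  orig:{A}
  cell(0,1) bb: ∅
  cell(1,2) bb: ∅
  cell(2,3) bb: ∅
  cell(0,2) bbb: ∅
  cell(1,3) bbb: ∅
  cell(0,3) bbbb: ∅

S ∉ T[0,3] ⇒ NO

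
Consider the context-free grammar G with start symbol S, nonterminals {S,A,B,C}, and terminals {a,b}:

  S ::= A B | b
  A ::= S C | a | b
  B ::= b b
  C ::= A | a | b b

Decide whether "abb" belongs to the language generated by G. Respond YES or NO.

Convert to CNF:
  S -> A B | b
  A -> S C | a | b
  B -> T0 T0
  C -> S C | T0 T0 | a | b
  T0 -> b

Fill CYK table bottom-up:
  cell(0,0) a: {A,C}
  cell(1,1) b: {A,C,S,T0}  orig:{A,C,S}
  cell(2,2) b: {A,C,S,T0}  orig:{A,C,S}
  cell(0,1) ab: ∅
  cell(1,2) bb: {A,B,C}
  cell(0,2) abb: {S}

S ∈ T[0,2] ⇒ YES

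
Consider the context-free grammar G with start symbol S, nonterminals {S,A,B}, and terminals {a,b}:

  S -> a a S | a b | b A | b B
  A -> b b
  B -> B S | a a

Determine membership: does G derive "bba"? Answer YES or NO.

CNF form of G:
  S -> T0 A | T0 B | T1 T0 | T1 X2
  A -> T0 T0
  B -> B S | T1 T1
  T0 -> b
  T1 -> a
  X2 -> T1 S

Fill CYK table bottom-up:
  T[0,0] 'b' = {T0}  orig:{}
  T[1,1] 'b' = {T0}  orig:{}
  T[2,2] 'a' = {T1}  orig:{}
  T[0,1] 'bb' = {A}
  T[1,2] 'ba' = ∅
  T[0,2] 'bba' = ∅

S ∉ T[0,2] ⇒ NO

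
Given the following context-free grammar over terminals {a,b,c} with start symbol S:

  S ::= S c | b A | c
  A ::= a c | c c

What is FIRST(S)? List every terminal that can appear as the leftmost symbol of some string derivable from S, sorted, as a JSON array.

FIRST sets, iterate to fixpoint:
pass 1:
  A via A→a c: +{a}
  A via A→c c: +{c}
  S via S→b A: +{b}
  S via S→c: +{c}
  FIRST(S)={b,c}  FIRST(A)={a,c}
pass 2: (stable)
  FIRST(S)={b,c}  FIRST(A)={a,c}

FIRST(S) = ["b", "c"]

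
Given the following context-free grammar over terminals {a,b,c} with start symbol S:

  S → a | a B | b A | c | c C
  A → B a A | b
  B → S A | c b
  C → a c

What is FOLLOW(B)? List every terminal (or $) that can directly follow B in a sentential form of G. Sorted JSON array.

FIRST iteration:
iter 1:
  A via A→b: +{b}
  B via B→c b: +{c}
  C via C→a c: +{a}
  S via S→a: +{a}
  S via S→b A: +{b}
  S via S→c: +{c}
  FIRST[S]={a,b,c}  FIRST[A]={b}  FIRST[B]={c}  FIRST[C]={a}
iter 2:
  A via A→B a A: +{c}
  B via B→S A: +{a,b}
  FIRST[S]={a,b,c}  FIRST[A]={b,c}  FIRST[B]={a,b,c}  FIRST[C]={a}
iter 3:
  A via A→B a A: +{a}
  FIRST[S]={a,b,c}  FIRST[A]={a,b,c}  FIRST[B]={a,b,c}  FIRST[C]={a}
iter 4: (stable)
  FIRST[S]={a,b,c}  FIRST[A]={a,b,c}  FIRST[B]={a,b,c}  FIRST[C]={a}

FOLLOW sets:
initialize: $ ∈ FOLLOW(S)
iter 1:
  A→B a A: FOLLOW(B) ⊇ FIRST(a) = {a}; new: +{a}
  B→S A: FOLLOW(S) ⊇ FIRST(A) = {a,b,c}; new: +{a,b,c}
  B→S A: FOLLOW(A) ⊇ FOLLOW(B) ⊇ {a}; new: +{a}
  S→a B: FOLLOW(B) ⊇ FOLLOW(S) ⊇ {$,a,b,c}; new: +{$,b,c}
  S→b A: FOLLOW(A) ⊇ FOLLOW(S) ⊇ {$,a,b,c}; new: +{$,b,c}
  S→c C: FOLLOW(C) ⊇ FOLLOW(S) ⊇ {$,a,b,c}; new: +{$,a,b,c}
  S: {$,a,b,c}  A: {$,a,b,c}  B: {$,a,b,c}  C: {$,a,b,c}
iter 2: done
  S: {$,a,b,c}  A: {$,a,b,c}  B: {$,a,b,c}  C: {$,a,b,c}

FOLLOW(B) = ["$", "a", "b", "c"]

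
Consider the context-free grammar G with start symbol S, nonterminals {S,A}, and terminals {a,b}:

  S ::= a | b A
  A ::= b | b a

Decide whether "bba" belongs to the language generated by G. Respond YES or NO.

CNF form of G:
  S -> T0 A | a
  A -> T0 T1 | b
  T0 -> b
  T1 -> a

CYK fill:
  cell(0,0) b: {A,T0}  orig:{A}
  cell(1,1) b: {A,T0}  orig:{A}
  cell(2,2) a: {S,T1}  orig:{S}
  cell(0,1) bb: {S}
  cell(1,2) ba: {A}
  cell(0,2) bba: {S}

S ∈ T[0,2] ⇒ YES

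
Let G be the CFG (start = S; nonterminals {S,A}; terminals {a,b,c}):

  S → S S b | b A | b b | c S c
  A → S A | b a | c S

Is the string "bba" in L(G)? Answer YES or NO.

Convert to CNF:
  S -> S X3 | T0 A | T0 T0 | T2 X4
  A -> S A | T0 T1 | T2 S
  T0 -> b
  T1 -> a
  T2 -> c
  X3 -> S T0
  X4 -> S T2

CYK fill:
  cell(0,0) b: {T0}  orig:{}
  cell(1,1) b: {T0}  orig:{}
  cell(2,2) a: {T1}  orig:{}
  cell(0,1) bb: {S}
  cell(1,2) ba: {A}
  cell(0,2) bba: {S}

S ∈ T[0,2] ⇒ YES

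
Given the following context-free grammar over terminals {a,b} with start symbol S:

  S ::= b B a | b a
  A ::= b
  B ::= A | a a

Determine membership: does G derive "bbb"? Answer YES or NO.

Convert to CNF:
  S -> T1 T0 | T1 X2
  A -> b
  B -> T0 T0 | b
  T0 -> a
  T1 -> b
  X2 -> B T0

Fill CYK table bottom-up:
  T[0,0] 'b' = {A,B,T1}  orig:{A,B}
  T[1,1] 'b' = {A,B,T1}  orig:{A,B}
  T[2,2] 'b' = {A,B,T1}  orig:{A,B}
  T[0,1] 'bb' = ∅
  T[1,2] 'bb' = ∅
  T[0,2] 'bbb' = ∅

S ∉ T[0,2] ⇒ NO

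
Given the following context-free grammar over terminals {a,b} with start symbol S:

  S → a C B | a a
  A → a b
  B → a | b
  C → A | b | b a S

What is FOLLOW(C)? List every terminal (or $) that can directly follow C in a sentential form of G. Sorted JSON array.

FIRST iteration:
round 1:
  A via A→a b: +{a}
  B via B→a: +{a}
  B via B→b: +{b}
  C via C→A: +{a}
  C via C→b: +{b}
  S via S→a C B: +{a}
  S: {a}  A: {a}  B: {a,b}  C: {a,b}
round 2: — fixpoint
  S: {a}  A: {a}  B: {a,b}  C: {a,b}

Compute FOLLOW by fixpoint:
seed FOLLOW(S) with $
round 1:
  S→a C B: FOLLOW(C) ⊇ FIRST(B) = {a,b}; new: +{a,b}
  S→a C B: FOLLOW(B) ⊇ FOLLOW(S) ⊇ {$}; new: +{$}
  FOLLOW[S]={$}  FOLLOW[A]={}  FOLLOW[B]={$}  FOLLOW[C]={a,b}
round 2:
  C→A: FOLLOW(A) ⊇ FOLLOW(C) ⊇ {a,b}; new: +{a,b}
  C→b a S: FOLLOW(S) ⊇ FOLLOW(C) ⊇ {a,b}; new: +{a,b}
  S→a C B: FOLLOW(B) ⊇ FOLLOW(S) ⊇ {$,a,b}; new: +{a,b}
  FOLLOW[S]={$,a,b}  FOLLOW[A]={a,b}  FOLLOW[B]={$,a,b}  FOLLOW[C]={a,b}
round 3: (stable)
  FOLLOW[S]={$,a,b}  FOLLOW[A]={a,b}  FOLLOW[B]={$,a,b}  FOLLOW[C]={a,b}

FOLLOW(C) = ["a", "b"]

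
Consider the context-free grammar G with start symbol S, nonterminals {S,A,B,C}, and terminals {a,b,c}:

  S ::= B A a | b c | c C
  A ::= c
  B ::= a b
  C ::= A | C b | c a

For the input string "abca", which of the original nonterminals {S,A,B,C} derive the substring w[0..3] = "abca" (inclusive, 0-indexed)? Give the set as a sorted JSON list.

Convert to CNF:
  S -> B X3 | T1 T2 | T2 C
  A -> c
  B -> T0 T1
  C -> C T1 | T2 T0 | c
  T0 -> a
  T1 -> b
  T2 -> c
  X3 -> A T0

CYK table (by increasing span), restricted to cells inside w[0..3]:
  cell(0,0) a: {T0}  orig:{}
  cell(1,1) b: {T1}  orig:{}
  cell(2,2) c: {A,C,T2}  orig:{A,C}
  cell(3,3) a: {T0}  orig:{}
  cell(0,1) ab: {B}
  cell(1,2) bc: {S}
  cell(2,3) ca: {C,X3}  orig:{C}
  cell(0,2) abc: ∅
  cell(1,3) bca: ∅
  cell(0,3) abca: {S}

Original NTs in T[0,3] deriving "abca": ["S"]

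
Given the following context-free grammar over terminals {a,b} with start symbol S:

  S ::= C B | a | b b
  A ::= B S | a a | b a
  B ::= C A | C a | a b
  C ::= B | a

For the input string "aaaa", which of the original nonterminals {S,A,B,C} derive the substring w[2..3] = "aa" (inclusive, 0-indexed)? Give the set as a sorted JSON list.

Convert to CNF:
  S -> C B | T1 T1 | a
  A -> B S | T0 T0 | T1 T0
  B -> C A | C T0 | T0 T1
  C -> C A | C T0 | T0 T1 | a
  T0 -> a
  T1 -> b

Fill CYK table bottom-up, restricted to cells inside w[2..3]:
  cell(2,2) a: {C,S,T0}  orig:{C,S}
  cell(3,3) a: {C,S,T0}  orig:{C,S}
  cell(2,3) aa: {A,B,C}

Original NTs in T[2,3] deriving "aa": ["A", "B", "C"]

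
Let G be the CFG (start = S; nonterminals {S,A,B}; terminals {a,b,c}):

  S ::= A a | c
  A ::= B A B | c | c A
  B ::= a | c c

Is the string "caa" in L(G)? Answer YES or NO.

Convert to CNF:
  S -> A T1 | c
  A -> B X2 | T0 A | c
  B -> T0 T0 | a
  T0 -> c
  T1 -> a
  X2 -> A B

Fill CYK table bottom-up:
  T[0,0] 'c' = {A,S,T0}  orig:{A,S}
  T[1,1] 'a' = {B,T1}  orig:{B}
  T[2,2] 'a' = {B,T1}  orig:{B}
  T[0,1] 'ca' = {S,X2}  orig:{S}
  T[1,2] 'aa' = ∅
  T[0,2] 'caa' = ∅

S ∉ T[0,2] ⇒ NO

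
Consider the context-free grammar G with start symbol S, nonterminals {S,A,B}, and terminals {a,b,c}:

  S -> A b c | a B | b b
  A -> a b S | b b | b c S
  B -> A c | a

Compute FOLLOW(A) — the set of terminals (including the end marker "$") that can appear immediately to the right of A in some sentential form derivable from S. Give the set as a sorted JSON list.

FIRST iteration:
pass 1:
  A via A→a b S: +{a}
  A via A→b b: +{b}
  B via B→A c: +{a,b}
  S via S→A b c: +{a,b}
  FIRST(S)={a,b}  FIRST(A)={a,b}  FIRST(B)={a,b}
pass 2: — fixpoint
  FIRST(S)={a,b}  FIRST(A)={a,b}  FIRST(B)={a,b}

Compute FOLLOW by fixpoint:
initialize: $ ∈ FOLLOW(S)
[1]
  B→A c: FOLLOW(A) ⊇ FIRST(c) = {c}; new: +{c}
  S→A b c: FOLLOW(A) ⊇ FIRST(b) = {b}; new: +{b}
  S→a B: FOLLOW(B) ⊇ FOLLOW(S) ⊇ {$}; new: +{$}
  FOLLOW(S)={$}  FOLLOW(A)={b,c}  FOLLOW(B)={$}
[2]
  A→a b S: FOLLOW(S) ⊇ FOLLOW(A) ⊇ {b,c}; new: +{b,c}
  S→a B: FOLLOW(B) ⊇ FOLLOW(S) ⊇ {$,b,c}; new: +{b,c}
  FOLLOW(S)={$,b,c}  FOLLOW(A)={b,c}  FOLLOW(B)={$,b,c}
[3] done
  FOLLOW(S)={$,b,c}  FOLLOW(A)={b,c}  FOLLOW(B)={$,b,c}

FOLLOW(A) = ["b", "c"]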